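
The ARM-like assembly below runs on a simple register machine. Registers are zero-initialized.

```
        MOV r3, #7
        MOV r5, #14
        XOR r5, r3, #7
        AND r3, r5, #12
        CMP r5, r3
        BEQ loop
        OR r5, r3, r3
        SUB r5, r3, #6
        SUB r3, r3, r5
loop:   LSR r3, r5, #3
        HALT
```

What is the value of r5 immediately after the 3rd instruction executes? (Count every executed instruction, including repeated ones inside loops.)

r3=7
r5=14
r5=7^7=0
After step 3: r5 = 0.

0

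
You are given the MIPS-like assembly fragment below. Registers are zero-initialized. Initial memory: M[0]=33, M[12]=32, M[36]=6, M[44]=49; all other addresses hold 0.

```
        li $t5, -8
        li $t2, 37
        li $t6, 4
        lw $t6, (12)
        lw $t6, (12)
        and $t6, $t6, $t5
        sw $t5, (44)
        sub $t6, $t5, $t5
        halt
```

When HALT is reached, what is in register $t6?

$t5=-8
$t2=37
$t6=4
$t6=M[12]=32
$t6=M[12]=32
$t6=32&(-8)=32
sw $t5, (44) → M[44]=-8
$t6=(-8)-(-8)=0
halt.

0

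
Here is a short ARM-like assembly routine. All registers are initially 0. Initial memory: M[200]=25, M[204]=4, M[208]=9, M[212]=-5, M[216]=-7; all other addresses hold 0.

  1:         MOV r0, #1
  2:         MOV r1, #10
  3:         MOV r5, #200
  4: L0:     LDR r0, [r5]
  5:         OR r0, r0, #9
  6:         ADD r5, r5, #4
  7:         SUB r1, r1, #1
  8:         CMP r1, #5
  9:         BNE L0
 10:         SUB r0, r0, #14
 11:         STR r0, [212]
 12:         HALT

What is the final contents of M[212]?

MOV r0, #1 → r0=1
MOV r1, #10 → r1=10
MOV r5, #200 → r5=200
LDR r0, [r5] → r0=M[200]=25
OR r0, r0, #9 → r0=25|9=25
ADD r5, r5, #4 → r5=200+4=204
SUB r1, r1, #1 → r1=10-1=9
CMP r1, #5  (cmp 9,5)
BNE L0: taken
LDR r0, [r5] → r0=M[204]=4
OR r0, r0, #9 → r0=4|9=13
ADD r5, r5, #4 → r5=204+4=208
SUB r1, r1, #1 → r1=9-1=8
CMP r1, #5  (cmp 8,5)
BNE L0: taken
LDR r0, [r5] → r0=M[208]=9
OR r0, r0, #9 → r0=9|9=9
ADD r5, r5, #4 → r5=208+4=212
SUB r1, r1, #1 → r1=8-1=7
CMP r1, #5  (cmp 7,5)
BNE L0: taken
LDR r0, [r5] → r0=M[212]=-5
OR r0, r0, #9 → r0=(-5)|9=-5
ADD r5, r5, #4 → r5=212+4=216
SUB r1, r1, #1 → r1=7-1=6
CMP r1, #5  (cmp 6,5)
BNE L0: taken
LDR r0, [r5] → r0=M[216]=-7
OR r0, r0, #9 → r0=(-7)|9=-7
ADD r5, r5, #4 → r5=216+4=220
SUB r1, r1, #1 → r1=6-1=5
CMP r1, #5  (cmp 5,5)
BNE L0: not taken
SUB r0, r0, #14 → r0=(-7)-14=-21
STR r0, [212] → M[212]=-21
halt.

-21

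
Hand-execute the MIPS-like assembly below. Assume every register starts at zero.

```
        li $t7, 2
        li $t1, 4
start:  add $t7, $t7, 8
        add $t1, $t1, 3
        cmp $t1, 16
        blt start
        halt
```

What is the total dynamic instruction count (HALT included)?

$t7=2
$t1=4
$t7=2+8=10
$t1=4+3=7
cmp $t1, 16  (cmp 7,16)
blt start: taken
$t7=10+8=18
$t1=7+3=10
cmp $t1, 16  (cmp 10,16)
blt start: taken
$t7=18+8=26
$t1=10+3=13
cmp $t1, 16  (cmp 13,16)
blt start: taken
$t7=26+8=34
$t1=13+3=16
cmp $t1, 16  (cmp 16,16)
blt start: not taken
halt.
Total executed instructions: 19.

19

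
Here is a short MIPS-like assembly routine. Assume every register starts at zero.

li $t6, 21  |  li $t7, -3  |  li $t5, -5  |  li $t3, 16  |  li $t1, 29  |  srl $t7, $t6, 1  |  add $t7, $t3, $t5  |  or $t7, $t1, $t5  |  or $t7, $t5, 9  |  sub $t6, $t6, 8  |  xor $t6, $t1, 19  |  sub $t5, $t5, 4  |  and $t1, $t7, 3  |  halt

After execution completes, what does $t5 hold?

after li $t6, 21: $t6=21
after li $t7, -3: $t7=-3
after li $t5, -5: $t5=-5
after li $t3, 16: $t3=16
after li $t1, 29: $t1=29
after srl $t7, $t6, 1: $t7=21>>1=10
after add $t7, $t3, $t5: $t7=16+(-5)=11
after or $t7, $t1, $t5: $t7=29|(-5)=-1
after or $t7, $t5, 9: $t7=(-5)|9=-5
after sub $t6, $t6, 8: $t6=21-8=13
after xor $t6, $t1, 19: $t6=29^19=14
after sub $t5, $t5, 4: $t5=(-5)-4=-9
after and $t1, $t7, 3: $t1=(-5)&3=3
halt.

-9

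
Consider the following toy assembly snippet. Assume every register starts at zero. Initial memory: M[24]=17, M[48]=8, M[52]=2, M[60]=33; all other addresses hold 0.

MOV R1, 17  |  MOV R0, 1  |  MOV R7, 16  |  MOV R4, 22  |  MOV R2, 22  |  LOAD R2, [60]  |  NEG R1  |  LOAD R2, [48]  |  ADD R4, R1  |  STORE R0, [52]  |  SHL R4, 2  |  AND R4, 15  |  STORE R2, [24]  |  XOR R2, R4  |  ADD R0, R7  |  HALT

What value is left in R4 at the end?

R1=17
R0=1
R7=16
R4=22
R2=22
R2=M[60]=33
R1=-(17)=-17
R2=M[48]=8
R4=22+(-17)=5
STORE R0, [52] → M[52]=1
R4=5<<2=20
R4=20&15=4
STORE R2, [24] → M[24]=8
R2=8^4=12
R0=1+16=17
halt.

4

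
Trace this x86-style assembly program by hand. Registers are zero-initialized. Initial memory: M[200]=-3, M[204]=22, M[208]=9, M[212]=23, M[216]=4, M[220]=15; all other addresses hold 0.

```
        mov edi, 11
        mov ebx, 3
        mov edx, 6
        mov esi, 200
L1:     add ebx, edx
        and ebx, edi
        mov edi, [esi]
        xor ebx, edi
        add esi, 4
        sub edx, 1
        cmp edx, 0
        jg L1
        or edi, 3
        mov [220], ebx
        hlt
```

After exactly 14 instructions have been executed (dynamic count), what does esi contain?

after mov edi, 11: edi=11
after mov ebx, 3: ebx=3
after mov edx, 6: edx=6
after mov esi, 200: esi=200
after add ebx, edx: ebx=3+6=9
after and ebx, edi: ebx=9&11=9
after mov edi, [esi]: edi=M[200]=-3
after xor ebx, edi: ebx=9^(-3)=-12
after add esi, 4: esi=200+4=204
after sub edx, 1: edx=6-1=5
cmp edx, 0  (cmp 5,0)
jg L1: taken
after add ebx, edx: ebx=(-12)+5=-7
after and ebx, edi: ebx=(-7)&(-3)=-7
After step 14: esi = 204.

204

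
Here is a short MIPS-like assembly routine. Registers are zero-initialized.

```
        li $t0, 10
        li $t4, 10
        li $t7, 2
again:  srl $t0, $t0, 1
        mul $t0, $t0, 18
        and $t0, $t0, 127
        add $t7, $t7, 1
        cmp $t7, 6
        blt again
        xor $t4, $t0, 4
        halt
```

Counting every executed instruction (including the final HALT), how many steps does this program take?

after li $t0, 10: $t0=10
after li $t4, 10: $t4=10
after li $t7, 2: $t7=2
after srl $t0, $t0, 1: $t0=10>>1=5
after mul $t0, $t0, 18: $t0=5*18=90
after and $t0, $t0, 127: $t0=90&127=90
after add $t7, $t7, 1: $t7=2+1=3
cmp $t7, 6  (cmp 3,6)
blt again: taken
after srl $t0, $t0, 1: $t0=90>>1=45
after mul $t0, $t0, 18: $t0=45*18=810
after and $t0, $t0, 127: $t0=810&127=42
after add $t7, $t7, 1: $t7=3+1=4
cmp $t7, 6  (cmp 4,6)
blt again: taken
after srl $t0, $t0, 1: $t0=42>>1=21
after mul $t0, $t0, 18: $t0=21*18=378
after and $t0, $t0, 127: $t0=378&127=122
after add $t7, $t7, 1: $t7=4+1=5
cmp $t7, 6  (cmp 5,6)
blt again: taken
after srl $t0, $t0, 1: $t0=122>>1=61
after mul $t0, $t0, 18: $t0=61*18=1098
after and $t0, $t0, 127: $t0=1098&127=74
after add $t7, $t7, 1: $t7=5+1=6
cmp $t7, 6  (cmp 6,6)
blt again: not taken
after xor $t4, $t0, 4: $t4=74^4=78
halt.
Total executed instructions: 29.

29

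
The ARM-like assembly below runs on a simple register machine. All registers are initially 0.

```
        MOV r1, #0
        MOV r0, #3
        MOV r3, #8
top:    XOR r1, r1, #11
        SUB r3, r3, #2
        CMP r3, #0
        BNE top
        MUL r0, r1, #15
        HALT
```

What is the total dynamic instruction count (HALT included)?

after MOV r1, #0: r1=0
after MOV r0, #3: r0=3
after MOV r3, #8: r3=8
after XOR r1, r1, #11: r1=0^11=11
after SUB r3, r3, #2: r3=8-2=6
CMP r3, #0  (cmp 6,0)
BNE top: taken
after XOR r1, r1, #11: r1=11^11=0
after SUB r3, r3, #2: r3=6-2=4
CMP r3, #0  (cmp 4,0)
BNE top: taken
after XOR r1, r1, #11: r1=0^11=11
after SUB r3, r3, #2: r3=4-2=2
CMP r3, #0  (cmp 2,0)
BNE top: taken
after XOR r1, r1, #11: r1=11^11=0
after SUB r3, r3, #2: r3=2-2=0
CMP r3, #0  (cmp 0,0)
BNE top: not taken
after MUL r0, r1, #15: r0=0*15=0
halt.
Total executed instructions: 21.

21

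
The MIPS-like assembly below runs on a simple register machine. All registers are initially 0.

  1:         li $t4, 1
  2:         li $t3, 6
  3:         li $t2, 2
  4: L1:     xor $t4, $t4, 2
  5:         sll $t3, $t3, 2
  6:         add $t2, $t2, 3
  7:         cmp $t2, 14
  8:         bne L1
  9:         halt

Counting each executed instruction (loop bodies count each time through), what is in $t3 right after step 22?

1536

$t4=1
$t3=6
$t2=2
$t4=1^2=3
$t3=6<<2=24
$t2=2+3=5
cmp $t2, 14  (cmp 5,14)
bne L1: taken
$t4=3^2=1
$t3=24<<2=96
$t2=5+3=8
cmp $t2, 14  (cmp 8,14)
bne L1: taken
$t4=1^2=3
$t3=96<<2=384
$t2=8+3=11
cmp $t2, 14  (cmp 11,14)
bne L1: taken
$t4=3^2=1
$t3=384<<2=1536
$t2=11+3=14
cmp $t2, 14  (cmp 14,14)
After step 22: $t3 = 1536.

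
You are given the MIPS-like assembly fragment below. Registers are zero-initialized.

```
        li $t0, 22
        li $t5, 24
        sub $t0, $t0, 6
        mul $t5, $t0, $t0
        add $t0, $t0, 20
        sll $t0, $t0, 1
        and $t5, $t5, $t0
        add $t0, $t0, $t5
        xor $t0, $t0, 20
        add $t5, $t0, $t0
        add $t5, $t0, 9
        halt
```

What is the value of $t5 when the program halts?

after li $t0, 22: $t0=22
after li $t5, 24: $t5=24
after sub $t0, $t0, 6: $t0=22-6=16
after mul $t5, $t0, $t0: $t5=16*16=256
after add $t0, $t0, 20: $t0=16+20=36
after sll $t0, $t0, 1: $t0=36<<1=72
after and $t5, $t5, $t0: $t5=256&72=0
after add $t0, $t0, $t5: $t0=72+0=72
after xor $t0, $t0, 20: $t0=72^20=92
after add $t5, $t0, $t0: $t5=92+92=184
after add $t5, $t0, 9: $t5=92+9=101
halt.

101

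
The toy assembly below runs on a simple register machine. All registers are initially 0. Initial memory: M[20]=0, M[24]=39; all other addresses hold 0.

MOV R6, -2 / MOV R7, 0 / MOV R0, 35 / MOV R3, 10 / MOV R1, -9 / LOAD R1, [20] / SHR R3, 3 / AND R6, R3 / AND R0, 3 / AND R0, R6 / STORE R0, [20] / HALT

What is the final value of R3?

after MOV R6, -2: R6=-2
after MOV R7, 0: R7=0
after MOV R0, 35: R0=35
after MOV R3, 10: R3=10
after MOV R1, -9: R1=-9
after LOAD R1, [20]: R1=M[20]=0
after SHR R3, 3: R3=10>>3=1
after AND R6, R3: R6=(-2)&1=0
after AND R0, 3: R0=35&3=3
after AND R0, R6: R0=3&0=0
STORE R0, [20] → M[20]=0
halt.

1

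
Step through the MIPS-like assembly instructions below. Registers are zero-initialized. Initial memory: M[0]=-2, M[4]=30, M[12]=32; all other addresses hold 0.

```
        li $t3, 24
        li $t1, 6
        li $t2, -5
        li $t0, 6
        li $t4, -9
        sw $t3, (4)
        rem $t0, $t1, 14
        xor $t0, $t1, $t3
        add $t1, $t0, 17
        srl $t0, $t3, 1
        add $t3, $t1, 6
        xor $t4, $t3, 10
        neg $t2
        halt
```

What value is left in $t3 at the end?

53

$t3=24
$t1=6
$t2=-5
$t0=6
$t4=-9
sw $t3, (4) → M[4]=24
$t0=6%14=6
$t0=6^24=30
$t1=30+17=47
$t0=24>>1=12
$t3=47+6=53
$t4=53^10=63
$t2=-(-5)=5
halt.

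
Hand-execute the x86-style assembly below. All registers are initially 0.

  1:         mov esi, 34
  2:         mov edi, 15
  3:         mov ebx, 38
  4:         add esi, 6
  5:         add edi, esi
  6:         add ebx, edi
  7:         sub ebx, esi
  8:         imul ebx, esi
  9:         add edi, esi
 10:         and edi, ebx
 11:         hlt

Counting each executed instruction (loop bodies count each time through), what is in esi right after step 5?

40

mov esi, 34 → esi=34
mov edi, 15 → edi=15
mov ebx, 38 → ebx=38
add esi, 6 → esi=34+6=40
add edi, esi → edi=15+40=55
After step 5: esi = 40.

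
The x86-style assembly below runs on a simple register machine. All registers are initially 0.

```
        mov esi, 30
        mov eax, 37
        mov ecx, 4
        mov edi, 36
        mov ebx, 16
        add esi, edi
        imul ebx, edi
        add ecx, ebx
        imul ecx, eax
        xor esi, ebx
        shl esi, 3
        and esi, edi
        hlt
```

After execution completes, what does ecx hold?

after mov esi, 30: esi=30
after mov eax, 37: eax=37
after mov ecx, 4: ecx=4
after mov edi, 36: edi=36
after mov ebx, 16: ebx=16
after add esi, edi: esi=30+36=66
after imul ebx, edi: ebx=16*36=576
after add ecx, ebx: ecx=4+576=580
after imul ecx, eax: ecx=580*37=21460
after xor esi, ebx: esi=66^576=514
after shl esi, 3: esi=514<<3=4112
after and esi, edi: esi=4112&36=0
halt.

21460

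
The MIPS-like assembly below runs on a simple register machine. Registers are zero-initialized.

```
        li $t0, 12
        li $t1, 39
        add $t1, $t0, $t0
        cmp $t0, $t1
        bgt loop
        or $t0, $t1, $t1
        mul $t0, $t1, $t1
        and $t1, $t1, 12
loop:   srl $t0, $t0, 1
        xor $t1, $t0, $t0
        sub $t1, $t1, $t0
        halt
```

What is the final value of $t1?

$t0=12
$t1=39
$t1=12+12=24
cmp $t0, $t1  (cmp 12,24)
bgt loop: not taken
$t0=24|24=24
$t0=24*24=576
$t1=24&12=8
$t0=576>>1=288
$t1=288^288=0
$t1=0-288=-288
halt.

-288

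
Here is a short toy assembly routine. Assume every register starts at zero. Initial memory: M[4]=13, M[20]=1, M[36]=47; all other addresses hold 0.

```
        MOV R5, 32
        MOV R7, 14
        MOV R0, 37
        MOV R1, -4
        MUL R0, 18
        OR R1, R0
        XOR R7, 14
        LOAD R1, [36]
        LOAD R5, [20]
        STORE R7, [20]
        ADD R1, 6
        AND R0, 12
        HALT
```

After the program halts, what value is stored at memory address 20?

R5=32
R7=14
R0=37
R1=-4
R0=37*18=666
R1=(-4)|666=-2
R7=14^14=0
R1=M[36]=47
R5=M[20]=1
STORE R7, [20] → M[20]=0
R1=47+6=53
R0=666&12=8
halt.

0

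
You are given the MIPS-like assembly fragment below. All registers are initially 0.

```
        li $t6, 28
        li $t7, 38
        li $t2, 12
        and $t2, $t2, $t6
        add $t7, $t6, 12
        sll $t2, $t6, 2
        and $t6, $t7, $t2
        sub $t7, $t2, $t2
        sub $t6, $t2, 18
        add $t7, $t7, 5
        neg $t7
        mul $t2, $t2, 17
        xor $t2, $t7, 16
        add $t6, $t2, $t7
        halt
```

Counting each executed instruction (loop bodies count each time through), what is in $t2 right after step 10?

li $t6, 28 → $t6=28
li $t7, 38 → $t7=38
li $t2, 12 → $t2=12
and $t2, $t2, $t6 → $t2=12&28=12
add $t7, $t6, 12 → $t7=28+12=40
sll $t2, $t6, 2 → $t2=28<<2=112
and $t6, $t7, $t2 → $t6=40&112=32
sub $t7, $t2, $t2 → $t7=112-112=0
sub $t6, $t2, 18 → $t6=112-18=94
add $t7, $t7, 5 → $t7=0+5=5
After step 10: $t2 = 112.

112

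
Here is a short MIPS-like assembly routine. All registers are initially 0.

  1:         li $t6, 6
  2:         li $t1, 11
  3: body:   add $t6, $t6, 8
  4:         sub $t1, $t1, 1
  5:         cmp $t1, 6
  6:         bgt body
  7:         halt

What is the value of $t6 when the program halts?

after li $t6, 6: $t6=6
after li $t1, 11: $t1=11
after add $t6, $t6, 8: $t6=6+8=14
after sub $t1, $t1, 1: $t1=11-1=10
cmp $t1, 6  (cmp 10,6)
bgt body: taken
after add $t6, $t6, 8: $t6=14+8=22
after sub $t1, $t1, 1: $t1=10-1=9
cmp $t1, 6  (cmp 9,6)
bgt body: taken
after add $t6, $t6, 8: $t6=22+8=30
after sub $t1, $t1, 1: $t1=9-1=8
cmp $t1, 6  (cmp 8,6)
bgt body: taken
after add $t6, $t6, 8: $t6=30+8=38
after sub $t1, $t1, 1: $t1=8-1=7
cmp $t1, 6  (cmp 7,6)
bgt body: taken
after add $t6, $t6, 8: $t6=38+8=46
after sub $t1, $t1, 1: $t1=7-1=6
cmp $t1, 6  (cmp 6,6)
bgt body: not taken
halt.

46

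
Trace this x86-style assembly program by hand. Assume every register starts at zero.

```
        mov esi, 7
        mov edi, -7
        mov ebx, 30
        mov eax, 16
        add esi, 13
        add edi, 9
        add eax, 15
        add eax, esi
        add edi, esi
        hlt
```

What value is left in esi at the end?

20

esi=7
edi=-7
ebx=30
eax=16
esi=7+13=20
edi=(-7)+9=2
eax=16+15=31
eax=31+20=51
edi=2+20=22
halt.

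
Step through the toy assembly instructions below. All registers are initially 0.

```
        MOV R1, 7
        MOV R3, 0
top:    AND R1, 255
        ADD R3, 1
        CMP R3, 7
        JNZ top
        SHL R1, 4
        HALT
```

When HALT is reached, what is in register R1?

after MOV R1, 7: R1=7
after MOV R3, 0: R3=0
after AND R1, 255: R1=7&255=7
after ADD R3, 1: R3=0+1=1
CMP R3, 7  (cmp 1,7)
JNZ top: taken
after AND R1, 255: R1=7&255=7
after ADD R3, 1: R3=1+1=2
CMP R3, 7  (cmp 2,7)
JNZ top: taken
after AND R1, 255: R1=7&255=7
after ADD R3, 1: R3=2+1=3
CMP R3, 7  (cmp 3,7)
JNZ top: taken
after AND R1, 255: R1=7&255=7
after ADD R3, 1: R3=3+1=4
CMP R3, 7  (cmp 4,7)
JNZ top: taken
after AND R1, 255: R1=7&255=7
after ADD R3, 1: R3=4+1=5
CMP R3, 7  (cmp 5,7)
JNZ top: taken
after AND R1, 255: R1=7&255=7
after ADD R3, 1: R3=5+1=6
CMP R3, 7  (cmp 6,7)
JNZ top: taken
after AND R1, 255: R1=7&255=7
after ADD R3, 1: R3=6+1=7
CMP R3, 7  (cmp 7,7)
JNZ top: not taken
after SHL R1, 4: R1=7<<4=112
halt.

112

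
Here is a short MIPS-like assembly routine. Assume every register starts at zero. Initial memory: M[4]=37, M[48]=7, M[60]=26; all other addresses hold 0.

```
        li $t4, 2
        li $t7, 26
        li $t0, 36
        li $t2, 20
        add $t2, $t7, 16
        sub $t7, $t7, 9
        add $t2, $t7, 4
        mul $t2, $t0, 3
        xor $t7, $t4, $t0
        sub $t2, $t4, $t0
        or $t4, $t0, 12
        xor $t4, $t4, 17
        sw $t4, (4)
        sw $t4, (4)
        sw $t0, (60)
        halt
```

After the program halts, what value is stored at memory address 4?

li $t4, 2 → $t4=2
li $t7, 26 → $t7=26
li $t0, 36 → $t0=36
li $t2, 20 → $t2=20
add $t2, $t7, 16 → $t2=26+16=42
sub $t7, $t7, 9 → $t7=26-9=17
add $t2, $t7, 4 → $t2=17+4=21
mul $t2, $t0, 3 → $t2=36*3=108
xor $t7, $t4, $t0 → $t7=2^36=38
sub $t2, $t4, $t0 → $t2=2-36=-34
or $t4, $t0, 12 → $t4=36|12=44
xor $t4, $t4, 17 → $t4=44^17=61
sw $t4, (4) → M[4]=61
sw $t4, (4) → M[4]=61
sw $t0, (60) → M[60]=36
halt.

61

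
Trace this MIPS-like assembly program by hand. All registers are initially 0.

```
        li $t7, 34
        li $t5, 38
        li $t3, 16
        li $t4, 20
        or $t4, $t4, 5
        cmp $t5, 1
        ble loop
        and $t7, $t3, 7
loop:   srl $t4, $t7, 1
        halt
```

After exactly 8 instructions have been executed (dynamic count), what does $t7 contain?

0

$t7=34
$t5=38
$t3=16
$t4=20
$t4=20|5=21
cmp $t5, 1  (cmp 38,1)
ble loop: not taken
$t7=16&7=0
After step 8: $t7 = 0.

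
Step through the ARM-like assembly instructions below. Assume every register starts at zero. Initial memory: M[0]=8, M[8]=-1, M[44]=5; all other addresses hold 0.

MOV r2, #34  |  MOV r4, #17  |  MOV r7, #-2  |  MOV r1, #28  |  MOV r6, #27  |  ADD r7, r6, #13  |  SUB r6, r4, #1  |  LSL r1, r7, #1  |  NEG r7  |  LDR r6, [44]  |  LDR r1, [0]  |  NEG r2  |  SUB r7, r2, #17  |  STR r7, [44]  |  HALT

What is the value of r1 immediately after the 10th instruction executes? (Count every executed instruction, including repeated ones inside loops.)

80

r2=34
r4=17
r7=-2
r1=28
r6=27
r7=27+13=40
r6=17-1=16
r1=40<<1=80
r7=-(40)=-40
r6=M[44]=5
After step 10: r1 = 80.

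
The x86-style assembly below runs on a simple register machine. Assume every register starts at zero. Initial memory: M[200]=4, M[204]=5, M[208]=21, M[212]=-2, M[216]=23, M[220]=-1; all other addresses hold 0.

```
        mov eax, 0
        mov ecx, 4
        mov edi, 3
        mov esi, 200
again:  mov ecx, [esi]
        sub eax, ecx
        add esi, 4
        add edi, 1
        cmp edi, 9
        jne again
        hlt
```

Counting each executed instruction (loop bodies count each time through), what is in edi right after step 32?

mov eax, 0 → eax=0
mov ecx, 4 → ecx=4
mov edi, 3 → edi=3
mov esi, 200 → esi=200
mov ecx, [esi] → ecx=M[200]=4
sub eax, ecx → eax=0-4=-4
add esi, 4 → esi=200+4=204
add edi, 1 → edi=3+1=4
cmp edi, 9  (cmp 4,9)
jne again: taken
mov ecx, [esi] → ecx=M[204]=5
sub eax, ecx → eax=(-4)-5=-9
add esi, 4 → esi=204+4=208
add edi, 1 → edi=4+1=5
cmp edi, 9  (cmp 5,9)
jne again: taken
mov ecx, [esi] → ecx=M[208]=21
sub eax, ecx → eax=(-9)-21=-30
add esi, 4 → esi=208+4=212
add edi, 1 → edi=5+1=6
cmp edi, 9  (cmp 6,9)
jne again: taken
mov ecx, [esi] → ecx=M[212]=-2
sub eax, ecx → eax=(-30)-(-2)=-28
add esi, 4 → esi=212+4=216
add edi, 1 → edi=6+1=7
cmp edi, 9  (cmp 7,9)
jne again: taken
mov ecx, [esi] → ecx=M[216]=23
sub eax, ecx → eax=(-28)-23=-51
add esi, 4 → esi=216+4=220
add edi, 1 → edi=7+1=8
After step 32: edi = 8.

8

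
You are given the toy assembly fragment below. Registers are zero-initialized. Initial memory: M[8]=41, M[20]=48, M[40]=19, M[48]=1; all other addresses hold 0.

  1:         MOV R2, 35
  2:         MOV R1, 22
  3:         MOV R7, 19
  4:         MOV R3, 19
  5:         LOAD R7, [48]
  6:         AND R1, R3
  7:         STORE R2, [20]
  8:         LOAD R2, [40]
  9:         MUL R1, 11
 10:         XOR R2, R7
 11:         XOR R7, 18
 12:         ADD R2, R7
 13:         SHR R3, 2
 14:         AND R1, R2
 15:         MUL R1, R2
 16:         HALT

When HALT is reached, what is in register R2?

37

MOV R2, 35 → R2=35
MOV R1, 22 → R1=22
MOV R7, 19 → R7=19
MOV R3, 19 → R3=19
LOAD R7, [48] → R7=M[48]=1
AND R1, R3 → R1=22&19=18
STORE R2, [20] → M[20]=35
LOAD R2, [40] → R2=M[40]=19
MUL R1, 11 → R1=18*11=198
XOR R2, R7 → R2=19^1=18
XOR R7, 18 → R7=1^18=19
ADD R2, R7 → R2=18+19=37
SHR R3, 2 → R3=19>>2=4
AND R1, R2 → R1=198&37=4
MUL R1, R2 → R1=4*37=148
halt.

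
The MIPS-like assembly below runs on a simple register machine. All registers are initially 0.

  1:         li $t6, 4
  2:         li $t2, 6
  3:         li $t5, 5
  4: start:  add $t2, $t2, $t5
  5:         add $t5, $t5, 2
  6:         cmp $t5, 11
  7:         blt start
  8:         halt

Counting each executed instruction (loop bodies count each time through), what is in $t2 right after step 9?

18

after li $t6, 4: $t6=4
after li $t2, 6: $t2=6
after li $t5, 5: $t5=5
after add $t2, $t2, $t5: $t2=6+5=11
after add $t5, $t5, 2: $t5=5+2=7
cmp $t5, 11  (cmp 7,11)
blt start: taken
after add $t2, $t2, $t5: $t2=11+7=18
after add $t5, $t5, 2: $t5=7+2=9
After step 9: $t2 = 18.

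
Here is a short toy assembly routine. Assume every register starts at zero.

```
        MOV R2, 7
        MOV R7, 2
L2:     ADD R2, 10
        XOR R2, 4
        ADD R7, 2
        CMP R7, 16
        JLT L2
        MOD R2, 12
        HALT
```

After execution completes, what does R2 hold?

1

R2=7
R7=2
R2=7+10=17
R2=17^4=21
R7=2+2=4
CMP R7, 16  (cmp 4,16)
JLT L2: taken
R2=21+10=31
R2=31^4=27
R7=4+2=6
CMP R7, 16  (cmp 6,16)
JLT L2: taken
R2=27+10=37
R2=37^4=33
R7=6+2=8
CMP R7, 16  (cmp 8,16)
JLT L2: taken
R2=33+10=43
R2=43^4=47
R7=8+2=10
CMP R7, 16  (cmp 10,16)
JLT L2: taken
R2=47+10=57
R2=57^4=61
R7=10+2=12
CMP R7, 16  (cmp 12,16)
JLT L2: taken
R2=61+10=71
R2=71^4=67
R7=12+2=14
CMP R7, 16  (cmp 14,16)
JLT L2: taken
R2=67+10=77
R2=77^4=73
R7=14+2=16
CMP R7, 16  (cmp 16,16)
JLT L2: not taken
R2=73%12=1
halt.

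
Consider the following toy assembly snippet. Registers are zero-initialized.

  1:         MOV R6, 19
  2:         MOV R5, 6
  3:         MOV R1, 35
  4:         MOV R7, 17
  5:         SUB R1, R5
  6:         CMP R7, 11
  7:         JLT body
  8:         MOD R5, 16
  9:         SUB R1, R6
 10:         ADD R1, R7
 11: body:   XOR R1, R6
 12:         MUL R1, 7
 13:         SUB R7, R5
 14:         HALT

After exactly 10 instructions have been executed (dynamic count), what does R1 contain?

MOV R6, 19 → R6=19
MOV R5, 6 → R5=6
MOV R1, 35 → R1=35
MOV R7, 17 → R7=17
SUB R1, R5 → R1=35-6=29
CMP R7, 11  (cmp 17,11)
JLT body: not taken
MOD R5, 16 → R5=6%16=6
SUB R1, R6 → R1=29-19=10
ADD R1, R7 → R1=10+17=27
After step 10: R1 = 27.

27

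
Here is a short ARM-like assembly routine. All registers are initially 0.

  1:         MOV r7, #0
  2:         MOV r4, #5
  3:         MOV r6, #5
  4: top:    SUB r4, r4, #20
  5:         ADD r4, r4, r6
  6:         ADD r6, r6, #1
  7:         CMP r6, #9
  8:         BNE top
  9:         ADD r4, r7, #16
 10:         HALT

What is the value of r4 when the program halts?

16

after MOV r7, #0: r7=0
after MOV r4, #5: r4=5
after MOV r6, #5: r6=5
after SUB r4, r4, #20: r4=5-20=-15
after ADD r4, r4, r6: r4=(-15)+5=-10
after ADD r6, r6, #1: r6=5+1=6
CMP r6, #9  (cmp 6,9)
BNE top: taken
after SUB r4, r4, #20: r4=(-10)-20=-30
after ADD r4, r4, r6: r4=(-30)+6=-24
after ADD r6, r6, #1: r6=6+1=7
CMP r6, #9  (cmp 7,9)
BNE top: taken
after SUB r4, r4, #20: r4=(-24)-20=-44
after ADD r4, r4, r6: r4=(-44)+7=-37
after ADD r6, r6, #1: r6=7+1=8
CMP r6, #9  (cmp 8,9)
BNE top: taken
after SUB r4, r4, #20: r4=(-37)-20=-57
after ADD r4, r4, r6: r4=(-57)+8=-49
after ADD r6, r6, #1: r6=8+1=9
CMP r6, #9  (cmp 9,9)
BNE top: not taken
after ADD r4, r7, #16: r4=0+16=16
halt.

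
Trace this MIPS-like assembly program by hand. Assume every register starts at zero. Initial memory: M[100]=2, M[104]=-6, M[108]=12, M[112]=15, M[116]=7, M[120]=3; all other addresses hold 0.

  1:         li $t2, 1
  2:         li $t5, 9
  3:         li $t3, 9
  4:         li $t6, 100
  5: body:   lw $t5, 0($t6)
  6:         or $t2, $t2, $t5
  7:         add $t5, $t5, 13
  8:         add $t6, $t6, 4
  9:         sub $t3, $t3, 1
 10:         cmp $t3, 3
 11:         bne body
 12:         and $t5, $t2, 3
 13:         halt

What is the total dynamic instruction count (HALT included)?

48

after li $t2, 1: $t2=1
after li $t5, 9: $t5=9
after li $t3, 9: $t3=9
after li $t6, 100: $t6=100
after lw $t5, 0($t6): $t5=M[100]=2
after or $t2, $t2, $t5: $t2=1|2=3
after add $t5, $t5, 13: $t5=2+13=15
after add $t6, $t6, 4: $t6=100+4=104
after sub $t3, $t3, 1: $t3=9-1=8
cmp $t3, 3  (cmp 8,3)
bne body: taken
after lw $t5, 0($t6): $t5=M[104]=-6
after or $t2, $t2, $t5: $t2=3|(-6)=-5
after add $t5, $t5, 13: $t5=(-6)+13=7
after add $t6, $t6, 4: $t6=104+4=108
after sub $t3, $t3, 1: $t3=8-1=7
cmp $t3, 3  (cmp 7,3)
bne body: taken
after lw $t5, 0($t6): $t5=M[108]=12
after or $t2, $t2, $t5: $t2=(-5)|12=-1
after add $t5, $t5, 13: $t5=12+13=25
after add $t6, $t6, 4: $t6=108+4=112
after sub $t3, $t3, 1: $t3=7-1=6
cmp $t3, 3  (cmp 6,3)
bne body: taken
after lw $t5, 0($t6): $t5=M[112]=15
after or $t2, $t2, $t5: $t2=(-1)|15=-1
after add $t5, $t5, 13: $t5=15+13=28
after add $t6, $t6, 4: $t6=112+4=116
after sub $t3, $t3, 1: $t3=6-1=5
cmp $t3, 3  (cmp 5,3)
bne body: taken
after lw $t5, 0($t6): $t5=M[116]=7
after or $t2, $t2, $t5: $t2=(-1)|7=-1
after add $t5, $t5, 13: $t5=7+13=20
after add $t6, $t6, 4: $t6=116+4=120
after sub $t3, $t3, 1: $t3=5-1=4
cmp $t3, 3  (cmp 4,3)
bne body: taken
after lw $t5, 0($t6): $t5=M[120]=3
after or $t2, $t2, $t5: $t2=(-1)|3=-1
after add $t5, $t5, 13: $t5=3+13=16
after add $t6, $t6, 4: $t6=120+4=124
after sub $t3, $t3, 1: $t3=4-1=3
cmp $t3, 3  (cmp 3,3)
bne body: not taken
after and $t5, $t2, 3: $t5=(-1)&3=3
halt.
Total executed instructions: 48.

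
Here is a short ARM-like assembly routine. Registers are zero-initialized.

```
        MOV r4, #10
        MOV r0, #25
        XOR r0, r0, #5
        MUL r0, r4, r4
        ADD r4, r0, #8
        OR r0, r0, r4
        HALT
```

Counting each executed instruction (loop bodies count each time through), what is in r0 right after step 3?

28

MOV r4, #10 → r4=10
MOV r0, #25 → r0=25
XOR r0, r0, #5 → r0=25^5=28
After step 3: r0 = 28.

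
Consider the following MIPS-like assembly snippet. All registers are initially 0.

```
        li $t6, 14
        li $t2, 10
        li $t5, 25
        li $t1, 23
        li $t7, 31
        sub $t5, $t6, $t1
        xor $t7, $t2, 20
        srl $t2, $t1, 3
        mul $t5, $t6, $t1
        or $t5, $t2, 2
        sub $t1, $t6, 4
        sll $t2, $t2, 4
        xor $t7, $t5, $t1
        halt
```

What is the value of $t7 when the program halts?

li $t6, 14 → $t6=14
li $t2, 10 → $t2=10
li $t5, 25 → $t5=25
li $t1, 23 → $t1=23
li $t7, 31 → $t7=31
sub $t5, $t6, $t1 → $t5=14-23=-9
xor $t7, $t2, 20 → $t7=10^20=30
srl $t2, $t1, 3 → $t2=23>>3=2
mul $t5, $t6, $t1 → $t5=14*23=322
or $t5, $t2, 2 → $t5=2|2=2
sub $t1, $t6, 4 → $t1=14-4=10
sll $t2, $t2, 4 → $t2=2<<4=32
xor $t7, $t5, $t1 → $t7=2^10=8
halt.

8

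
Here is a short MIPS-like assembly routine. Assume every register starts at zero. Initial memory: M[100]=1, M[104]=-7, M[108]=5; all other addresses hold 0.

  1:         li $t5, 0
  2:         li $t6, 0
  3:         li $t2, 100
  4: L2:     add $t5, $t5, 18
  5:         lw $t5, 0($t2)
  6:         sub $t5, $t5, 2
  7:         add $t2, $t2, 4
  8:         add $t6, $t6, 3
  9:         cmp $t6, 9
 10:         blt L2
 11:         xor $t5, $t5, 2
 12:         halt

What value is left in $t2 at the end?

$t5=0
$t6=0
$t2=100
$t5=0+18=18
$t5=M[100]=1
$t5=1-2=-1
$t2=100+4=104
$t6=0+3=3
cmp $t6, 9  (cmp 3,9)
blt L2: taken
$t5=(-1)+18=17
$t5=M[104]=-7
$t5=(-7)-2=-9
$t2=104+4=108
$t6=3+3=6
cmp $t6, 9  (cmp 6,9)
blt L2: taken
$t5=(-9)+18=9
$t5=M[108]=5
$t5=5-2=3
$t2=108+4=112
$t6=6+3=9
cmp $t6, 9  (cmp 9,9)
blt L2: not taken
$t5=3^2=1
halt.

112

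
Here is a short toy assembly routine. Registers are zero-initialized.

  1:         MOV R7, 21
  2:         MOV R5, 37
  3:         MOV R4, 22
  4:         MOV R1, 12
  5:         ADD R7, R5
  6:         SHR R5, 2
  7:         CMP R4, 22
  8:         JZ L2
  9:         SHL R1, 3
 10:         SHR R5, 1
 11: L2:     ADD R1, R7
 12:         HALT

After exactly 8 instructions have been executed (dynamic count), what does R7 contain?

after MOV R7, 21: R7=21
after MOV R5, 37: R5=37
after MOV R4, 22: R4=22
after MOV R1, 12: R1=12
after ADD R7, R5: R7=21+37=58
after SHR R5, 2: R5=37>>2=9
CMP R4, 22  (cmp 22,22)
JZ L2: taken
After step 8: R7 = 58.

58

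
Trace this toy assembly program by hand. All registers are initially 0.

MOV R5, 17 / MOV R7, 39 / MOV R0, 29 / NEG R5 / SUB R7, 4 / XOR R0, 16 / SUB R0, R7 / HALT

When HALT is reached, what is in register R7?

35

R5=17
R7=39
R0=29
R5=-(17)=-17
R7=39-4=35
R0=29^16=13
R0=13-35=-22
halt.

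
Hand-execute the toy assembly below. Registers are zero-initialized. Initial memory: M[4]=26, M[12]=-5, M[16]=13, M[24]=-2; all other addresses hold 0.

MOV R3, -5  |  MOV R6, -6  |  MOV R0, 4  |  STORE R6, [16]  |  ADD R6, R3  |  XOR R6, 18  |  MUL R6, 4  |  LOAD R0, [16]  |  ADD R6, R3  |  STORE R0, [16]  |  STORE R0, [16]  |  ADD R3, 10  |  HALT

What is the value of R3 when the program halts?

5

MOV R3, -5 → R3=-5
MOV R6, -6 → R6=-6
MOV R0, 4 → R0=4
STORE R6, [16] → M[16]=-6
ADD R6, R3 → R6=(-6)+(-5)=-11
XOR R6, 18 → R6=(-11)^18=-25
MUL R6, 4 → R6=(-25)*4=-100
LOAD R0, [16] → R0=M[16]=-6
ADD R6, R3 → R6=(-100)+(-5)=-105
STORE R0, [16] → M[16]=-6
STORE R0, [16] → M[16]=-6
ADD R3, 10 → R3=(-5)+10=5
halt.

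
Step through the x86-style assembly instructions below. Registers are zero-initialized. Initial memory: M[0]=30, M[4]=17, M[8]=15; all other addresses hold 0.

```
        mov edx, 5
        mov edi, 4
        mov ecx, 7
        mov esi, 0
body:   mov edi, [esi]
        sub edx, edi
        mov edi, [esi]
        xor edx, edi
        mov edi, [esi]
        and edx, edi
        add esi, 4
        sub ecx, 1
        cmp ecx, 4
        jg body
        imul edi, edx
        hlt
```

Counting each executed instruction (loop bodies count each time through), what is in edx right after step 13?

24

mov edx, 5 → edx=5
mov edi, 4 → edi=4
mov ecx, 7 → ecx=7
mov esi, 0 → esi=0
mov edi, [esi] → edi=M[0]=30
sub edx, edi → edx=5-30=-25
mov edi, [esi] → edi=M[0]=30
xor edx, edi → edx=(-25)^30=-7
mov edi, [esi] → edi=M[0]=30
and edx, edi → edx=(-7)&30=24
add esi, 4 → esi=0+4=4
sub ecx, 1 → ecx=7-1=6
cmp ecx, 4  (cmp 6,4)
After step 13: edx = 24.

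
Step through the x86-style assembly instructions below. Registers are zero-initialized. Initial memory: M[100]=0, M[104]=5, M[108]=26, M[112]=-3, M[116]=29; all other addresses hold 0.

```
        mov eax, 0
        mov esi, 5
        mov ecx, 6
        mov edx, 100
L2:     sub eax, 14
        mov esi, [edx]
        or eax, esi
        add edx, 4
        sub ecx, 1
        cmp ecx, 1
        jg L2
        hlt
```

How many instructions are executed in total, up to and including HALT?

40

mov eax, 0 → eax=0
mov esi, 5 → esi=5
mov ecx, 6 → ecx=6
mov edx, 100 → edx=100
sub eax, 14 → eax=0-14=-14
mov esi, [edx] → esi=M[100]=0
or eax, esi → eax=(-14)|0=-14
add edx, 4 → edx=100+4=104
sub ecx, 1 → ecx=6-1=5
cmp ecx, 1  (cmp 5,1)
jg L2: taken
sub eax, 14 → eax=(-14)-14=-28
mov esi, [edx] → esi=M[104]=5
or eax, esi → eax=(-28)|5=-27
add edx, 4 → edx=104+4=108
sub ecx, 1 → ecx=5-1=4
cmp ecx, 1  (cmp 4,1)
jg L2: taken
sub eax, 14 → eax=(-27)-14=-41
mov esi, [edx] → esi=M[108]=26
or eax, esi → eax=(-41)|26=-33
add edx, 4 → edx=108+4=112
sub ecx, 1 → ecx=4-1=3
cmp ecx, 1  (cmp 3,1)
jg L2: taken
sub eax, 14 → eax=(-33)-14=-47
mov esi, [edx] → esi=M[112]=-3
or eax, esi → eax=(-47)|(-3)=-3
add edx, 4 → edx=112+4=116
sub ecx, 1 → ecx=3-1=2
cmp ecx, 1  (cmp 2,1)
jg L2: taken
sub eax, 14 → eax=(-3)-14=-17
mov esi, [edx] → esi=M[116]=29
or eax, esi → eax=(-17)|29=-1
add edx, 4 → edx=116+4=120
sub ecx, 1 → ecx=2-1=1
cmp ecx, 1  (cmp 1,1)
jg L2: not taken
halt.
Total executed instructions: 40.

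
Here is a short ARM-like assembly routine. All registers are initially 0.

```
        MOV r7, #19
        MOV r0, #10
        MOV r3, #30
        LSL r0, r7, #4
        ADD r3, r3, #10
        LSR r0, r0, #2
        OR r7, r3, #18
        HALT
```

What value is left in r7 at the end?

58

MOV r7, #19 → r7=19
MOV r0, #10 → r0=10
MOV r3, #30 → r3=30
LSL r0, r7, #4 → r0=19<<4=304
ADD r3, r3, #10 → r3=30+10=40
LSR r0, r0, #2 → r0=304>>2=76
OR r7, r3, #18 → r7=40|18=58
halt.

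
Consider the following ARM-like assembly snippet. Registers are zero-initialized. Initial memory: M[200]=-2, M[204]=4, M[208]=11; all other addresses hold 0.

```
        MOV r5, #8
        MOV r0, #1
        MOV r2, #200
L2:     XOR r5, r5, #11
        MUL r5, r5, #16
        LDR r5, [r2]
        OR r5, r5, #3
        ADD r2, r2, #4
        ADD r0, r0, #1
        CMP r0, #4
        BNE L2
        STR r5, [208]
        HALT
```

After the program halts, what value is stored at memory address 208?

11

r5=8
r0=1
r2=200
r5=8^11=3
r5=3*16=48
r5=M[200]=-2
r5=(-2)|3=-1
r2=200+4=204
r0=1+1=2
CMP r0, #4  (cmp 2,4)
BNE L2: taken
r5=(-1)^11=-12
r5=(-12)*16=-192
r5=M[204]=4
r5=4|3=7
r2=204+4=208
r0=2+1=3
CMP r0, #4  (cmp 3,4)
BNE L2: taken
r5=7^11=12
r5=12*16=192
r5=M[208]=11
r5=11|3=11
r2=208+4=212
r0=3+1=4
CMP r0, #4  (cmp 4,4)
BNE L2: not taken
STR r5, [208] → M[208]=11
halt.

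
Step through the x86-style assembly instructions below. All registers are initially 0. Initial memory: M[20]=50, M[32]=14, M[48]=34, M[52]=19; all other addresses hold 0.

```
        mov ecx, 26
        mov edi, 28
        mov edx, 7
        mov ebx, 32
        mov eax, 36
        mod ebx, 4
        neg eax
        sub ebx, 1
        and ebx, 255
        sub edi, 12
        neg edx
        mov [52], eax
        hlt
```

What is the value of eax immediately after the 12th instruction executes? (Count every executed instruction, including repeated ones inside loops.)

-36

mov ecx, 26 → ecx=26
mov edi, 28 → edi=28
mov edx, 7 → edx=7
mov ebx, 32 → ebx=32
mov eax, 36 → eax=36
mod ebx, 4 → ebx=32%4=0
neg eax → eax=-(36)=-36
sub ebx, 1 → ebx=0-1=-1
and ebx, 255 → ebx=(-1)&255=255
sub edi, 12 → edi=28-12=16
neg edx → edx=-(7)=-7
mov [52], eax → M[52]=-36
After step 12: eax = -36.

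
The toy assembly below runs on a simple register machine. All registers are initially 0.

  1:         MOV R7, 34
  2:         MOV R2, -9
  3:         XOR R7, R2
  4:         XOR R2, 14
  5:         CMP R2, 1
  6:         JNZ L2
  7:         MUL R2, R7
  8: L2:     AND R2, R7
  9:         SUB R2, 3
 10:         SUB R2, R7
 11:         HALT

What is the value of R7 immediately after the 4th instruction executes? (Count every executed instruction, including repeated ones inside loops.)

-43

after MOV R7, 34: R7=34
after MOV R2, -9: R2=-9
after XOR R7, R2: R7=34^(-9)=-43
after XOR R2, 14: R2=(-9)^14=-7
After step 4: R7 = -43.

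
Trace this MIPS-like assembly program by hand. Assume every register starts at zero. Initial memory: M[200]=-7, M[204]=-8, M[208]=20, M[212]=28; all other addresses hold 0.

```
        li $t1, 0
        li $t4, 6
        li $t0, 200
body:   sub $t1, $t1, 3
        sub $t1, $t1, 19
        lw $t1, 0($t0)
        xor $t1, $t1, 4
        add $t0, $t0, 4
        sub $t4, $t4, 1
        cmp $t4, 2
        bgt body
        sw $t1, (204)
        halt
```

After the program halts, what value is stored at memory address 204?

24

li $t1, 0 → $t1=0
li $t4, 6 → $t4=6
li $t0, 200 → $t0=200
sub $t1, $t1, 3 → $t1=0-3=-3
sub $t1, $t1, 19 → $t1=(-3)-19=-22
lw $t1, 0($t0) → $t1=M[200]=-7
xor $t1, $t1, 4 → $t1=(-7)^4=-3
add $t0, $t0, 4 → $t0=200+4=204
sub $t4, $t4, 1 → $t4=6-1=5
cmp $t4, 2  (cmp 5,2)
bgt body: taken
sub $t1, $t1, 3 → $t1=(-3)-3=-6
sub $t1, $t1, 19 → $t1=(-6)-19=-25
lw $t1, 0($t0) → $t1=M[204]=-8
xor $t1, $t1, 4 → $t1=(-8)^4=-4
add $t0, $t0, 4 → $t0=204+4=208
sub $t4, $t4, 1 → $t4=5-1=4
cmp $t4, 2  (cmp 4,2)
bgt body: taken
sub $t1, $t1, 3 → $t1=(-4)-3=-7
sub $t1, $t1, 19 → $t1=(-7)-19=-26
lw $t1, 0($t0) → $t1=M[208]=20
xor $t1, $t1, 4 → $t1=20^4=16
add $t0, $t0, 4 → $t0=208+4=212
sub $t4, $t4, 1 → $t4=4-1=3
cmp $t4, 2  (cmp 3,2)
bgt body: taken
sub $t1, $t1, 3 → $t1=16-3=13
sub $t1, $t1, 19 → $t1=13-19=-6
lw $t1, 0($t0) → $t1=M[212]=28
xor $t1, $t1, 4 → $t1=28^4=24
add $t0, $t0, 4 → $t0=212+4=216
sub $t4, $t4, 1 → $t4=3-1=2
cmp $t4, 2  (cmp 2,2)
bgt body: not taken
sw $t1, (204) → M[204]=24
halt.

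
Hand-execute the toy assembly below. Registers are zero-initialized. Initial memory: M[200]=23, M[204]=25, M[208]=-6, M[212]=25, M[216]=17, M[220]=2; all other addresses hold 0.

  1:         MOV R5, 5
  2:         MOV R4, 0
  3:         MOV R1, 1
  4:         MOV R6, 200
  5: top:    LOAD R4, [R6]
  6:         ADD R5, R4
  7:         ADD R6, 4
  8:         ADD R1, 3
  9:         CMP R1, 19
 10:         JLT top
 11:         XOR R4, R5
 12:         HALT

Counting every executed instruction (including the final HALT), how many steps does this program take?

42

after MOV R5, 5: R5=5
after MOV R4, 0: R4=0
after MOV R1, 1: R1=1
after MOV R6, 200: R6=200
after LOAD R4, [R6]: R4=M[200]=23
after ADD R5, R4: R5=5+23=28
after ADD R6, 4: R6=200+4=204
after ADD R1, 3: R1=1+3=4
CMP R1, 19  (cmp 4,19)
JLT top: taken
after LOAD R4, [R6]: R4=M[204]=25
after ADD R5, R4: R5=28+25=53
after ADD R6, 4: R6=204+4=208
after ADD R1, 3: R1=4+3=7
CMP R1, 19  (cmp 7,19)
JLT top: taken
after LOAD R4, [R6]: R4=M[208]=-6
after ADD R5, R4: R5=53+(-6)=47
after ADD R6, 4: R6=208+4=212
after ADD R1, 3: R1=7+3=10
CMP R1, 19  (cmp 10,19)
JLT top: taken
after LOAD R4, [R6]: R4=M[212]=25
after ADD R5, R4: R5=47+25=72
after ADD R6, 4: R6=212+4=216
after ADD R1, 3: R1=10+3=13
CMP R1, 19  (cmp 13,19)
JLT top: taken
after LOAD R4, [R6]: R4=M[216]=17
after ADD R5, R4: R5=72+17=89
after ADD R6, 4: R6=216+4=220
after ADD R1, 3: R1=13+3=16
CMP R1, 19  (cmp 16,19)
JLT top: taken
after LOAD R4, [R6]: R4=M[220]=2
after ADD R5, R4: R5=89+2=91
after ADD R6, 4: R6=220+4=224
after ADD R1, 3: R1=16+3=19
CMP R1, 19  (cmp 19,19)
JLT top: not taken
after XOR R4, R5: R4=2^91=89
halt.
Total executed instructions: 42.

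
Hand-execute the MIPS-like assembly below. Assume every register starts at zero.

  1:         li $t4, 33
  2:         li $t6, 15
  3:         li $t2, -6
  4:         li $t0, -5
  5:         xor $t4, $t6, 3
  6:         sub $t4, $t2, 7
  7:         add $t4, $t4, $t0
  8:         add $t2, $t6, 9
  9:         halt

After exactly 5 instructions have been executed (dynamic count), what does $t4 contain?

li $t4, 33 → $t4=33
li $t6, 15 → $t6=15
li $t2, -6 → $t2=-6
li $t0, -5 → $t0=-5
xor $t4, $t6, 3 → $t4=15^3=12
After step 5: $t4 = 12.

12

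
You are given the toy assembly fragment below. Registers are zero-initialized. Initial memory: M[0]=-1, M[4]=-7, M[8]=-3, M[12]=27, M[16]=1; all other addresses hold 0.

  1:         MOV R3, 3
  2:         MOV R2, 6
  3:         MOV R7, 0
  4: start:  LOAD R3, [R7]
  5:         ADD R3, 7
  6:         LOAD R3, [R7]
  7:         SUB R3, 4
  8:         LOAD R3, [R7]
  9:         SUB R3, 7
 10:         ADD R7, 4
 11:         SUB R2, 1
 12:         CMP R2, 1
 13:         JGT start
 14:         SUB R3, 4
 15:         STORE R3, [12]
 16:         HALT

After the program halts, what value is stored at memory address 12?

-10

R3=3
R2=6
R7=0
R3=M[0]=-1
R3=(-1)+7=6
R3=M[0]=-1
R3=(-1)-4=-5
R3=M[0]=-1
R3=(-1)-7=-8
R7=0+4=4
R2=6-1=5
CMP R2, 1  (cmp 5,1)
JGT start: taken
R3=M[4]=-7
R3=(-7)+7=0
R3=M[4]=-7
R3=(-7)-4=-11
R3=M[4]=-7
R3=(-7)-7=-14
R7=4+4=8
R2=5-1=4
CMP R2, 1  (cmp 4,1)
JGT start: taken
R3=M[8]=-3
R3=(-3)+7=4
R3=M[8]=-3
R3=(-3)-4=-7
R3=M[8]=-3
R3=(-3)-7=-10
R7=8+4=12
R2=4-1=3
CMP R2, 1  (cmp 3,1)
JGT start: taken
R3=M[12]=27
R3=27+7=34
R3=M[12]=27
R3=27-4=23
R3=M[12]=27
R3=27-7=20
R7=12+4=16
R2=3-1=2
CMP R2, 1  (cmp 2,1)
JGT start: taken
R3=M[16]=1
R3=1+7=8
R3=M[16]=1
R3=1-4=-3
R3=M[16]=1
R3=1-7=-6
R7=16+4=20
R2=2-1=1
CMP R2, 1  (cmp 1,1)
JGT start: not taken
R3=(-6)-4=-10
STORE R3, [12] → M[12]=-10
halt.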